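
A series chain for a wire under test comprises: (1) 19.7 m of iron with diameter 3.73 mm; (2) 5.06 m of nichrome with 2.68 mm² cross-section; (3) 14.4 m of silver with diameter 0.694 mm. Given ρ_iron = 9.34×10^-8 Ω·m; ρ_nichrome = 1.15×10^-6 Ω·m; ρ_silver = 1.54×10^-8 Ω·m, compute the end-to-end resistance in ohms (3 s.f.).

2.93 Ω

Seg 1: A = π(d/2)² = π(1.8650e-03 m)² = 1.093e-05 m²
R_1 = (9.34×10^-8)(19.7)/(1.093e-05) = 0.1684 Ω
Seg 2: A = 2.68 mm² = 2.680e-06 m²
R_2 = (1.15×10^-6)(5.06)/(2.680e-06) = 2.171 Ω
Seg 3: A = π(d/2)² = π(3.4700e-04 m)² = 3.783e-07 m²
R_3 = (1.54×10^-8)(14.4)/(3.783e-07) = 0.5862 Ω
R_total = R_1 + R_2 + R_3 = 2.93 Ω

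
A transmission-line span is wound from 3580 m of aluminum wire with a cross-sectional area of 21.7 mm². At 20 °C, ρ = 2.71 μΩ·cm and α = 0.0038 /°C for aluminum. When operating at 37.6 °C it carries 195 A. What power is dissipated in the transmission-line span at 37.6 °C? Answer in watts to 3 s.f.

1.81×10^5 W

ρ = 2.71 μΩ·cm = 2.71×10^-8 Ω·m
A = 21.7 mm² = 2.170e-05 m²
R₍20₎ = ρL/A = (2.71×10^-8)(3580)/(2.170e-05) = 4.471 Ω
R₍37.6₎ = R₍20₎(1 + αΔT) = 4.471 × (1 + 0.0038×17.6) = 4.77 Ω
P = I²R = (195)² × 4.77 = 1.81×10^5 W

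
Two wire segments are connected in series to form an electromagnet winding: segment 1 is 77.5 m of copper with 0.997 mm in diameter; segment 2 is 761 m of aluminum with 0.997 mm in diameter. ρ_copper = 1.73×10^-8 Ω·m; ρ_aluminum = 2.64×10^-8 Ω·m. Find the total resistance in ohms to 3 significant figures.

27.5 Ω

Segment 1: A = π(d/2)² = π(4.9850e-04 m)² = 7.807e-07 m²
R₁ = ρL/A = (1.73×10^-8)(77.5)/(7.807e-07) = 1.717 Ω
R₂ = (2.64×10^-8)(761)/(7.807e-07) = 25.73 Ω
R = R₁ + R₂ = 27.5 Ω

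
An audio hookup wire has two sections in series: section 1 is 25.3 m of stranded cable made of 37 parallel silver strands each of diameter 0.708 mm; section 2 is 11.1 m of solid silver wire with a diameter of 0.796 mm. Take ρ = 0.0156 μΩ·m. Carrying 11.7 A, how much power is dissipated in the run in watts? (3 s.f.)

51.3 W

ρ = 0.0156 μΩ·m = 1.56×10^-8 Ω·m
Section 1: A_strand = π(3.5400e-04)² = 3.937e-07 m²; R₁ = ρL/(N·A_s) = (1.56×10^-8)(25.3)/(37×3.937e-07) = 0.02709 Ω
Section 2: A = π(d/2)² = π(3.9800e-04 m)² = 4.976e-07 m²
R₂ = (1.56×10^-8)(11.1)/(4.976e-07) = 0.348 Ω
R = R₁ + R₂ = 0.3751 Ω
P = I²R = (11.7)² × 0.3751 = 51.3 W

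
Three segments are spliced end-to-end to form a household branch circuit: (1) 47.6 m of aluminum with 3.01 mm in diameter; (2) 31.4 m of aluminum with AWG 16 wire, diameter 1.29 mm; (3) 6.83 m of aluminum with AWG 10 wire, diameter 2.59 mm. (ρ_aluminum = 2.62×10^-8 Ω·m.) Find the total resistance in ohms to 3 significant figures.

0.839 Ω

Seg 1: A = π(d/2)² = π(1.5050e-03 m)² = 7.116e-06 m²
R_1 = (2.62×10^-8)(47.6)/(7.116e-06) = 0.1753 Ω
Seg 2: A = π(1.29/2 mm)² = π(6.4500e-04 m)² = 1.307e-06 m²
R_2 = (2.62×10^-8)(31.4)/(1.307e-06) = 0.6295 Ω
Seg 3: A = π(2.59/2 mm)² = π(1.2950e-03 m)² = 5.269e-06 m²
R_3 = (2.62×10^-8)(6.83)/(5.269e-06) = 0.03397 Ω
R_total = R_1 + R_2 + R_3 = 0.839 Ω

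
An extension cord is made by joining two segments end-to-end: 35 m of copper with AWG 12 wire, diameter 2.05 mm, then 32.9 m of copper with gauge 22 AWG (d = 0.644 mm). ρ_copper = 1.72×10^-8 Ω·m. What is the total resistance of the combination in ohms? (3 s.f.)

1.92 Ω

Segment 1: A = π(2.05/2 mm)² = π(1.0250e-03 m)² = 3.301e-06 m²
R₁ = ρL/A = (1.72×10^-8)(35)/(3.301e-06) = 0.1824 Ω
Segment 2: A = π(0.644/2 mm)² = π(3.2200e-04 m)² = 3.257e-07 m²
R₂ = (1.72×10^-8)(32.9)/(3.257e-07) = 1.737 Ω
R = R₁ + R₂ = 1.92 Ω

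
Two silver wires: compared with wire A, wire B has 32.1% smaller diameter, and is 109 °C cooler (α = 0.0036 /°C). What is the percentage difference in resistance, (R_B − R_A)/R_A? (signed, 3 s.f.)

31.8%

R ∝ ρL/d² with ρ ∝ (1+αΔT), so R_B/R_A = (1 − 32.1/100)⁻² × (1 − 0.0036×109)
= 2.169 × 0.6076 = 1.318
(R_B − R_A)/R_A = 1.318 − 1 = 31.8%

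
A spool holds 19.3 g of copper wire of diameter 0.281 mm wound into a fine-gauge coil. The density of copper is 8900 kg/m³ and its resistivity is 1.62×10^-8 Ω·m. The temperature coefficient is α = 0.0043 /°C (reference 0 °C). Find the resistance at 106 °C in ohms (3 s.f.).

13.3 Ω

A = π(d/2)² = π(1.4050e-04 m)² = 6.2016e-08 m²
L = m/(density·A) = 0.0193/(8900×6.2016e-08) = 34.97 m
R = ρL/A = (1.62×10^-8)(34.97)/(6.2016e-08) = 9.134 Ω
R(106 °C) = 9.134 × (1 + 0.0043×106) = 13.3 Ω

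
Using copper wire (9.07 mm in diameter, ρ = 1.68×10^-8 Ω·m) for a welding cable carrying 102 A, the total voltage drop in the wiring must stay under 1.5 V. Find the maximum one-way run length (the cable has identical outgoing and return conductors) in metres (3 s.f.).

A = π(d/2)² = π(4.5350e-03 m)² = 6.461e-05 m²
L_max = V_max·A/(2·ρI) = (1.5)(6.461e-05)/(2×1.68×10^-8×102) = 28.3 m

28.3 m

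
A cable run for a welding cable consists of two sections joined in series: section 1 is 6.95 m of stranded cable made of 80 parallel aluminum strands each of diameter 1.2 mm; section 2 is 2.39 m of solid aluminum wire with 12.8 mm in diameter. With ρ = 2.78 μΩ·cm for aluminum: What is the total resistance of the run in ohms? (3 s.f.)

0.00265 Ω

ρ = 2.78 μΩ·cm = 2.78×10^-8 Ω·m
Section 1: A_strand = π(6.0000e-04)² = 1.131e-06 m²; R₁ = ρL/(N·A_s) = (2.78×10^-8)(6.95)/(80×1.131e-06) = 0.002135 Ω
Section 2: A = π(d/2)² = π(6.4000e-03 m)² = 1.287e-04 m²
R₂ = (2.78×10^-8)(2.39)/(1.287e-04) = 5.163×10^-4 Ω
R = R₁ + R₂ = 0.00265 Ω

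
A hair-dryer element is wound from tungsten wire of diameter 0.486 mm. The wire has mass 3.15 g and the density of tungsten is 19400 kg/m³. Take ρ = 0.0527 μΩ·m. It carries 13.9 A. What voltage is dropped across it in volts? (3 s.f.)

ρ = 0.0527 μΩ·m = 5.27×10^-8 Ω·m
A = π(d/2)² = π(2.4300e-04 m)² = 1.8551e-07 m²
L = m/(density·A) = 0.00315/(19400×1.8551e-07) = 0.8753 m
R = ρL/A = (5.27×10^-8)(0.8753)/(1.8551e-07) = 0.2487 Ω
V = IR = 13.9 × 0.2487 = 3.46 V

3.46 V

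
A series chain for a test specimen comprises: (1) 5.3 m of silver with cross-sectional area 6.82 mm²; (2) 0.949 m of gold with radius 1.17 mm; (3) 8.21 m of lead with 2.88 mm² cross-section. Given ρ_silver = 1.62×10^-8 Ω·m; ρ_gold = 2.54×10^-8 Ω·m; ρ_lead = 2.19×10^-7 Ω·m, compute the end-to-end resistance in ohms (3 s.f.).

Seg 1: A = 6.82 mm² = 6.820e-06 m²
R_1 = (1.62×10^-8)(5.3)/(6.820e-06) = 0.01259 Ω
Seg 2: A = πr² = π(1.1700e-03 m)² = 4.301e-06 m²
R_2 = (2.54×10^-8)(0.949)/(4.301e-06) = 0.005605 Ω
Seg 3: A = 2.88 mm² = 2.880e-06 m²
R_3 = (2.19×10^-7)(8.21)/(2.880e-06) = 0.6243 Ω
R_total = R_1 + R_2 + R_3 = 0.642 Ω

0.642 Ω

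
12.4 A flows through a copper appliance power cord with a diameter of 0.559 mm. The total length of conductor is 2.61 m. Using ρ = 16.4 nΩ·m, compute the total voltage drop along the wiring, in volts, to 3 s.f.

2.16 V

ρ = 16.4 nΩ·m = 1.64×10^-8 Ω·m
A = π(d/2)² = π(2.7950e-04 m)² = 2.454e-07 m²
R = ρL/A = (1.64×10^-8)(2.61)/(2.454e-07) = 0.1744 Ω
V = IR = 12.4 × 0.1744 = 2.16 V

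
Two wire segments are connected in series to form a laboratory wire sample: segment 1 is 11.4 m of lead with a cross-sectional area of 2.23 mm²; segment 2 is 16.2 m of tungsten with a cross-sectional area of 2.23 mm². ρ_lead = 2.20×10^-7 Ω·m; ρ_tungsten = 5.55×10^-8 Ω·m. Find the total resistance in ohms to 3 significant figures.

1.53 Ω

Segment 1: A = 2.23 mm² = 2.230e-06 m²
R₁ = ρL/A = (2.20×10^-7)(11.4)/(2.230e-06) = 1.125 Ω
R₂ = (5.55×10^-8)(16.2)/(2.230e-06) = 0.4032 Ω
R = R₁ + R₂ = 1.53 Ω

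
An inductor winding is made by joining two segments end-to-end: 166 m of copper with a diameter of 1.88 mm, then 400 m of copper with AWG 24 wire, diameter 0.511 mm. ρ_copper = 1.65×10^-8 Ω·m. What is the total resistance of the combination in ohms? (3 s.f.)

33.2 Ω

Segment 1: A = π(d/2)² = π(9.4000e-04 m)² = 2.776e-06 m²
R₁ = ρL/A = (1.65×10^-8)(166)/(2.776e-06) = 0.9867 Ω
Segment 2: A = π(0.511/2 mm)² = π(2.5550e-04 m)² = 2.051e-07 m²
R₂ = (1.65×10^-8)(400)/(2.051e-07) = 32.18 Ω
R = R₁ + R₂ = 33.2 Ω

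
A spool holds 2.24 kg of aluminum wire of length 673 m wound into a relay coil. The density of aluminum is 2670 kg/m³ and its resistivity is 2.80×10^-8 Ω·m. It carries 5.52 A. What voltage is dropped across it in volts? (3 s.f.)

83.4 V

A = m/(density·L) = 2.24/(2670×673) = 1.2466e-06 m²
R = ρL/A = (2.80×10^-8)(673)/(1.2466e-06) = 15.12 Ω
V = IR = 5.52 × 15.12 = 83.4 V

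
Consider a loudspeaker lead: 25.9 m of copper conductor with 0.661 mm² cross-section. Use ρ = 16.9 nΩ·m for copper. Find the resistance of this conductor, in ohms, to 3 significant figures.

0.662 Ω

ρ = 16.9 nΩ·m = 1.69×10^-8 Ω·m
A = 0.661 mm² = 6.610e-07 m²
R = ρL/A = (1.69×10^-8)(25.9 m)/(6.610e-07 m²) = 0.662 Ω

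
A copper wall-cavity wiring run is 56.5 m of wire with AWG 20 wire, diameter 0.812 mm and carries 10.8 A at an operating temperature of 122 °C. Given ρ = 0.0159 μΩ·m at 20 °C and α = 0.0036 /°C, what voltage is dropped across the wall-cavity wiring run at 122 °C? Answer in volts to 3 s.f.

25.6 V

ρ = 0.0159 μΩ·m = 1.59×10^-8 Ω·m
A = π(0.812/2 mm)² = π(4.0600e-04 m)² = 5.178e-07 m²
R₍20₎ = ρL/A = (1.59×10^-8)(56.5)/(5.178e-07) = 1.735 Ω
R₍122₎ = R₍20₎(1 + αΔT) = 1.735 × (1 + 0.0036×102) = 2.372 Ω
V = IR = 10.8 × 2.372 = 25.6 V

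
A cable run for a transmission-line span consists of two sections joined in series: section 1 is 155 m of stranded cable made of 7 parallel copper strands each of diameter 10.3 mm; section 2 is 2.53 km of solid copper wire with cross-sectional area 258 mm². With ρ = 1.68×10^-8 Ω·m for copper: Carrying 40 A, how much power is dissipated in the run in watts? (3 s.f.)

Section 1: A_strand = π(5.1500e-03)² = 8.332e-05 m²; R₁ = ρL/(N·A_s) = (1.68×10^-8)(155)/(7×8.332e-05) = 0.004465 Ω
Section 2: A = 258 mm² = 2.580e-04 m²
R₂ = (1.68×10^-8)(2530)/(2.580e-04) = 0.1647 Ω
R = R₁ + R₂ = 0.1692 Ω
P = I²R = (40)² × 0.1692 = 271 W

271 W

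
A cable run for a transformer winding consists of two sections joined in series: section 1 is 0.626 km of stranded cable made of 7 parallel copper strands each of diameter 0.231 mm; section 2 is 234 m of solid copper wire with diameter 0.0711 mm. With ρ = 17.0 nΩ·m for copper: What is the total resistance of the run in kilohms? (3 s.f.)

ρ = 17.0 nΩ·m = 1.70×10^-8 Ω·m
Section 1: A_strand = π(1.1550e-04)² = 4.191e-08 m²; R₁ = ρL/(N·A_s) = (1.70×10^-8)(626)/(7×4.191e-08) = 36.28 Ω
Section 2: A = π(d/2)² = π(3.5550e-05 m)² = 3.970e-09 m²
R₂ = (1.70×10^-8)(234)/(3.970e-09) = 1002 Ω
R = R₁ + R₂ = 1.04 kΩ

1.04 kΩ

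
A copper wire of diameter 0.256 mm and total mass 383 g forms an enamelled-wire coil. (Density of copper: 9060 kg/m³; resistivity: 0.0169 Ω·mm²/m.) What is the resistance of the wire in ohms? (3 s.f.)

270 Ω

ρ = 0.0169 Ω·mm²/m = 1.69×10^-8 Ω·m
A = π(d/2)² = π(1.2800e-04 m)² = 5.1472e-08 m²
L = m/(density·A) = 0.383/(9060×5.1472e-08) = 821.3 m
R = ρL/A = (1.69×10^-8)(821.3)/(5.1472e-08) = 270 Ω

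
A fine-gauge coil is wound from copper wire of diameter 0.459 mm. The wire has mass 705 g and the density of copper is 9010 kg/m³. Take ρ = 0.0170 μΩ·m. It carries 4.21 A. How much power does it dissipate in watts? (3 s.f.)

ρ = 0.0170 μΩ·m = 1.70×10^-8 Ω·m
A = π(d/2)² = π(2.2950e-04 m)² = 1.6547e-07 m²
L = m/(density·A) = 0.705/(9010×1.6547e-07) = 472.9 m
R = ρL/A = (1.70×10^-8)(472.9)/(1.6547e-07) = 48.58 Ω
P = I²R = (4.21)² × 48.58 = 861 W

861 W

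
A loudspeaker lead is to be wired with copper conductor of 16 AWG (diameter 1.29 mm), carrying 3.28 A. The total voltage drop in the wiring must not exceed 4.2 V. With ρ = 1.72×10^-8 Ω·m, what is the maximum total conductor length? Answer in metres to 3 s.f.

97.3 m

A = π(1.29/2 mm)² = π(6.4500e-04 m)² = 1.307e-06 m²
L_max = V_max·A/(1·ρI) = (4.2)(1.307e-06)/(1.72×10^-8×3.28) = 97.3 m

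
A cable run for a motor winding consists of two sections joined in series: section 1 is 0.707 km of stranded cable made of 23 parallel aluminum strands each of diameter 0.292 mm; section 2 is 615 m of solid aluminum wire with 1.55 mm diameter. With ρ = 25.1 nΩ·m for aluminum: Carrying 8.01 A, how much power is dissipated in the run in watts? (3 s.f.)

1260 W

ρ = 25.1 nΩ·m = 2.51×10^-8 Ω·m
Section 1: A_strand = π(1.4600e-04)² = 6.697e-08 m²; R₁ = ρL/(N·A_s) = (2.51×10^-8)(707)/(23×6.697e-08) = 11.52 Ω
Section 2: A = π(d/2)² = π(7.7500e-04 m)² = 1.887e-06 m²
R₂ = (2.51×10^-8)(615)/(1.887e-06) = 8.181 Ω
R = R₁ + R₂ = 19.7 Ω
P = I²R = (8.01)² × 19.7 = 1260 W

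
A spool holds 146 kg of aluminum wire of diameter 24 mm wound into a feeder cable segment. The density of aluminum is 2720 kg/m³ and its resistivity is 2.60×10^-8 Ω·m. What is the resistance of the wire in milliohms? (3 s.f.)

6.82 mΩ

A = π(d/2)² = π(1.2000e-02 m)² = 4.5239e-04 m²
L = m/(density·A) = 146/(2720×4.5239e-04) = 118.7 m
R = ρL/A = (2.60×10^-8)(118.7)/(4.5239e-04) = 6.82 mΩ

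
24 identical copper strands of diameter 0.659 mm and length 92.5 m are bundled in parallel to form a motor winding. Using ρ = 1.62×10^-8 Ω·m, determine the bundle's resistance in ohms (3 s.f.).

A_strand = π(3.2950e-04 m)² = 3.411e-07 m²
R_strand = ρL/A = (1.62×10^-8)(92.5)/(3.411e-07) = 4.393 Ω
R_total = R_strand/N = 4.393/24 = 0.183 Ω

0.183 Ω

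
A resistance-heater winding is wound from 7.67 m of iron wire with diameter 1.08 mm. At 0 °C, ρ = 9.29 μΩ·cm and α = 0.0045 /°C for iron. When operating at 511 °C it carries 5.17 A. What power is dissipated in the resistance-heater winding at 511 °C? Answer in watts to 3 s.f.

68.6 W

ρ = 9.29 μΩ·cm = 9.29×10^-8 Ω·m
A = π(d/2)² = π(5.4000e-04 m)² = 9.161e-07 m²
R₍0₎ = ρL/A = (9.29×10^-8)(7.67)/(9.161e-07) = 0.7778 Ω
R₍511₎ = R₍0₎(1 + αΔT) = 0.7778 × (1 + 0.0045×511) = 2.566 Ω
P = I²R = (5.17)² × 2.566 = 68.6 W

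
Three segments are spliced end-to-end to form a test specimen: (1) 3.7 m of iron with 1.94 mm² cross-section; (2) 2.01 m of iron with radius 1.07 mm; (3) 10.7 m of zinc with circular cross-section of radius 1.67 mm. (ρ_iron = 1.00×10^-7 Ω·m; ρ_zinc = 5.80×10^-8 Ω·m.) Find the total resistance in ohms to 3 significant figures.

0.317 Ω

Seg 1: A = 1.94 mm² = 1.940e-06 m²
R_1 = (1.00×10^-7)(3.7)/(1.940e-06) = 0.1907 Ω
Seg 2: A = πr² = π(1.0700e-03 m)² = 3.597e-06 m²
R_2 = (1.00×10^-7)(2.01)/(3.597e-06) = 0.05588 Ω
Seg 3: A = πr² = π(1.6700e-03 m)² = 8.762e-06 m²
R_3 = (5.80×10^-8)(10.7)/(8.762e-06) = 0.07083 Ω
R_total = R_1 + R_2 + R_3 = 0.317 Ω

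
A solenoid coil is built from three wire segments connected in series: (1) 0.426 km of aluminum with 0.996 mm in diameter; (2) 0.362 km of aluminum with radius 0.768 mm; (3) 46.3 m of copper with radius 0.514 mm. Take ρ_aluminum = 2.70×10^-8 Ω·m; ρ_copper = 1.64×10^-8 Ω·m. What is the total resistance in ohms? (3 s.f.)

Seg 1: A = π(d/2)² = π(4.9800e-04 m)² = 7.791e-07 m²
R_1 = (2.70×10^-8)(426)/(7.791e-07) = 14.76 Ω
Seg 2: A = πr² = π(7.6800e-04 m)² = 1.853e-06 m²
R_2 = (2.70×10^-8)(362)/(1.853e-06) = 5.275 Ω
Seg 3: A = πr² = π(5.1400e-04 m)² = 8.300e-07 m²
R_3 = (1.64×10^-8)(46.3)/(8.300e-07) = 0.9148 Ω
R_total = R_1 + R_2 + R_3 = 21.0 Ω

21.0 Ω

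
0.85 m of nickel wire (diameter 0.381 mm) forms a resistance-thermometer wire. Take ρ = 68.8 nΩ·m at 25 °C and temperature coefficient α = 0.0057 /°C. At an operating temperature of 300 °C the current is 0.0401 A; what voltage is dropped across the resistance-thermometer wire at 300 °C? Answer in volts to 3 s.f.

0.0528 V

ρ = 68.8 nΩ·m = 6.88×10^-8 Ω·m
A = π(d/2)² = π(1.9050e-04 m)² = 1.140e-07 m²
R₍25₎ = ρL/A = (6.88×10^-8)(0.85)/(1.140e-07) = 0.5129 Ω
R₍300₎ = R₍25₎(1 + αΔT) = 0.5129 × (1 + 0.0057×275) = 1.317 Ω
V = IR = 0.0401 × 1.317 = 0.0528 V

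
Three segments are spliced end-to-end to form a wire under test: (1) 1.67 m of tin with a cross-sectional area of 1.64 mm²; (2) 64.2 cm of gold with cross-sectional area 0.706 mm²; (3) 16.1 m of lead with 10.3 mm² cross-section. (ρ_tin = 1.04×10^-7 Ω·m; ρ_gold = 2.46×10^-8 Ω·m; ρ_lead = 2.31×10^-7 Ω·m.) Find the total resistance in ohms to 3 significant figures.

0.489 Ω

Seg 1: A = 1.64 mm² = 1.640e-06 m²
R_1 = (1.04×10^-7)(1.67)/(1.640e-06) = 0.1059 Ω
Seg 2: A = 0.706 mm² = 7.060e-07 m²
R_2 = (2.46×10^-8)(0.642)/(7.060e-07) = 0.02237 Ω
Seg 3: A = 10.3 mm² = 1.030e-05 m²
R_3 = (2.31×10^-7)(16.1)/(1.030e-05) = 0.3611 Ω
R_total = R_1 + R_2 + R_3 = 0.489 Ω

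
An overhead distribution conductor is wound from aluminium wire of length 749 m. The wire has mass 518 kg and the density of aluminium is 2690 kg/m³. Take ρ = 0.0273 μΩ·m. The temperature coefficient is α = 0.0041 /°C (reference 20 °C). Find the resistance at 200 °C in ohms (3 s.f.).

ρ = 0.0273 μΩ·m = 2.73×10^-8 Ω·m
A = m/(density·L) = 518/(2690×749) = 2.5710e-04 m²
R = ρL/A = (2.73×10^-8)(749)/(2.5710e-04) = 0.07953 Ω
R(200 °C) = 0.07953 × (1 + 0.0041×180) = 0.138 Ω

0.138 Ω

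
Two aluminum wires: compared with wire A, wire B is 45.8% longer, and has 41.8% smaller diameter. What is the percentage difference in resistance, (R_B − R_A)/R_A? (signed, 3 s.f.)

R ∝ L/d², so R_B/R_A = (1 + 45.8/100) × (1 − 41.8/100)⁻²
= 1.458 × 2.952 = 4.304
(R_B − R_A)/R_A = 4.304 − 1 = 330%

330%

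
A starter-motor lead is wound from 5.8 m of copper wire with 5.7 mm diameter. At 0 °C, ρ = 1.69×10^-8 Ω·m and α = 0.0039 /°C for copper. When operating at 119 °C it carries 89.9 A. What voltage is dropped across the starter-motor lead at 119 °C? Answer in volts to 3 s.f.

A = π(d/2)² = π(2.8500e-03 m)² = 2.552e-05 m²
R₍0₎ = ρL/A = (1.69×10^-8)(5.8)/(2.552e-05) = 0.003841 Ω
R₍119₎ = R₍0₎(1 + αΔT) = 0.003841 × (1 + 0.0039×119) = 0.005624 Ω
V = IR = 89.9 × 0.005624 = 0.506 V

0.506 V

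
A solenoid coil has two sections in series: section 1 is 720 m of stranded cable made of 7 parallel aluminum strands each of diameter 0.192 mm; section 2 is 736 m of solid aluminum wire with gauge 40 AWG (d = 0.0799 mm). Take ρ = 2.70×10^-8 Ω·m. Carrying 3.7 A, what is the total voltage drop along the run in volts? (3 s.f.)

15000 V

Section 1: A_strand = π(9.6000e-05)² = 2.895e-08 m²; R₁ = ρL/(N·A_s) = (2.70×10^-8)(720)/(7×2.895e-08) = 95.92 Ω
Section 2: A = π(0.0799/2 mm)² = π(3.9950e-05 m)² = 5.014e-09 m²
R₂ = (2.70×10^-8)(736)/(5.014e-09) = 3963 Ω
R = R₁ + R₂ = 4059 Ω
V = IR = 3.7 × 4059 = 15000 V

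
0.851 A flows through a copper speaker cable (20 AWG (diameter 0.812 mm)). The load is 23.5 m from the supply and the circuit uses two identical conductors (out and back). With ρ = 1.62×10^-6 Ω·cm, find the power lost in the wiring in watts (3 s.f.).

ρ = 1.62×10^-6 Ω·cm = 1.62×10^-8 Ω·m
A = π(0.812/2 mm)² = π(4.0600e-04 m)² = 5.178e-07 m²
Total conductor length (both ways) L = 2 × 23.5 = 47 m
R = ρL/A = (1.62×10^-8)(47)/(5.178e-07) = 1.47 Ω
P = I²R = (0.851)² × 1.47 = 1.06 W

1.06 W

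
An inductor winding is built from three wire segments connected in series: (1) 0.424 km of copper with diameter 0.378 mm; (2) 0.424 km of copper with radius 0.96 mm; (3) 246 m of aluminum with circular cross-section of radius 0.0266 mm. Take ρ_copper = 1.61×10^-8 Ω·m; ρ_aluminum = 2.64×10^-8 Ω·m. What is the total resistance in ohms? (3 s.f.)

Seg 1: A = π(d/2)² = π(1.8900e-04 m)² = 1.122e-07 m²
R_1 = (1.61×10^-8)(424)/(1.122e-07) = 60.83 Ω
Seg 2: A = πr² = π(9.6000e-04 m)² = 2.895e-06 m²
R_2 = (1.61×10^-8)(424)/(2.895e-06) = 2.358 Ω
Seg 3: A = πr² = π(2.6600e-05 m)² = 2.223e-09 m²
R_3 = (2.64×10^-8)(246)/(2.223e-09) = 2922 Ω
R_total = R_1 + R_2 + R_3 = 2980 Ω

2980 Ω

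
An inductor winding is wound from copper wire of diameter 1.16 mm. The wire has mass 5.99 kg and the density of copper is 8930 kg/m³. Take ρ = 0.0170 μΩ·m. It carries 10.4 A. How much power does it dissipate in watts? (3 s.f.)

ρ = 0.0170 μΩ·m = 1.70×10^-8 Ω·m
A = π(d/2)² = π(5.8000e-04 m)² = 1.0568e-06 m²
L = m/(density·A) = 5.99/(8930×1.0568e-06) = 634.7 m
R = ρL/A = (1.70×10^-8)(634.7)/(1.0568e-06) = 10.21 Ω
P = I²R = (10.4)² × 10.21 = 1100 W

1100 W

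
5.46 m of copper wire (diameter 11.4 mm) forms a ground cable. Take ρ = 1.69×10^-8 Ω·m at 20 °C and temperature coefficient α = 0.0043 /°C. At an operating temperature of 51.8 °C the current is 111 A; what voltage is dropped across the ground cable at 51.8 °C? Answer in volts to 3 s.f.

A = π(d/2)² = π(5.7000e-03 m)² = 1.021e-04 m²
R₍20₎ = ρL/A = (1.69×10^-8)(5.46)/(1.021e-04) = 9.040×10^-4 Ω
R₍51.8₎ = R₍20₎(1 + αΔT) = 9.040×10^-4 × (1 + 0.0043×31.8) = 0.001028 Ω
V = IR = 111 × 0.001028 = 0.114 V

0.114 V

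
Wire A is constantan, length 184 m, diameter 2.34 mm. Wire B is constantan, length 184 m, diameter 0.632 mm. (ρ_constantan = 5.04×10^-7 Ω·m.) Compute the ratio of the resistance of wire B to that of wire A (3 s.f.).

R ∝ ρL/d², so R_B/R_A = (d_A/d_B)²
= (2.34/0.632)² = 13.7

13.7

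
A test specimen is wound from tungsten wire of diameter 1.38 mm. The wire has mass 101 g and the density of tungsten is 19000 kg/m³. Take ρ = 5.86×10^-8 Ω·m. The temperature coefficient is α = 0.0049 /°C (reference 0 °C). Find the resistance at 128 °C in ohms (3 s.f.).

A = π(d/2)² = π(6.9000e-04 m)² = 1.4957e-06 m²
L = m/(density·A) = 0.101/(19000×1.4957e-06) = 3.554 m
R = ρL/A = (5.86×10^-8)(3.554)/(1.4957e-06) = 0.1392 Ω
R(128 °C) = 0.1392 × (1 + 0.0049×128) = 0.227 Ω

0.227 Ω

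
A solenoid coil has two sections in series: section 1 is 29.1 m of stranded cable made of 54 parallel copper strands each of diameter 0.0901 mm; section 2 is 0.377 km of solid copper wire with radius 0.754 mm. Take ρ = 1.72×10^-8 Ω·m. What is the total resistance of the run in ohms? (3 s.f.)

5.08 Ω

Section 1: A_strand = π(4.5050e-05)² = 6.376e-09 m²; R₁ = ρL/(N·A_s) = (1.72×10^-8)(29.1)/(54×6.376e-09) = 1.454 Ω
Section 2: A = πr² = π(7.5400e-04 m)² = 1.786e-06 m²
R₂ = (1.72×10^-8)(377)/(1.786e-06) = 3.631 Ω
R = R₁ + R₂ = 5.08 Ω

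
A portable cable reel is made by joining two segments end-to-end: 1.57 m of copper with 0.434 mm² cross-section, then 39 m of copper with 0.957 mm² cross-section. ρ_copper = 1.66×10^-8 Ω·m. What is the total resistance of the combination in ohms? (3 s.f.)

0.737 Ω

Segment 1: A = 0.434 mm² = 4.340e-07 m²
R₁ = ρL/A = (1.66×10^-8)(1.57)/(4.340e-07) = 0.06005 Ω
Segment 2: A = 0.957 mm² = 9.570e-07 m²
R₂ = (1.66×10^-8)(39)/(9.570e-07) = 0.6765 Ω
R = R₁ + R₂ = 0.737 Ω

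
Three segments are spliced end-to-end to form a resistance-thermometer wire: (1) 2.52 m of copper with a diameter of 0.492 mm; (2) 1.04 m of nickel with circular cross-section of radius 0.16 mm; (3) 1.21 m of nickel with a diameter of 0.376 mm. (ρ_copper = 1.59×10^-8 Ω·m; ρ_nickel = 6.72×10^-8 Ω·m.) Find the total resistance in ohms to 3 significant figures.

Seg 1: A = π(d/2)² = π(2.4600e-04 m)² = 1.901e-07 m²
R_1 = (1.59×10^-8)(2.52)/(1.901e-07) = 0.2108 Ω
Seg 2: A = πr² = π(1.6000e-04 m)² = 8.042e-08 m²
R_2 = (6.72×10^-8)(1.04)/(8.042e-08) = 0.869 Ω
Seg 3: A = π(d/2)² = π(1.8800e-04 m)² = 1.110e-07 m²
R_3 = (6.72×10^-8)(1.21)/(1.110e-07) = 0.7323 Ω
R_total = R_1 + R_2 + R_3 = 1.81 Ω

1.81 Ω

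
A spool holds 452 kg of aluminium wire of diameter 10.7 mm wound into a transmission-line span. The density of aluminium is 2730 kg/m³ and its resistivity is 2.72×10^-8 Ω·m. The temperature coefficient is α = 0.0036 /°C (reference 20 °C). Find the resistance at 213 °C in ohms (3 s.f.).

A = π(d/2)² = π(5.3500e-03 m)² = 8.9920e-05 m²
L = m/(density·A) = 452/(2730×8.9920e-05) = 1841 m
R = ρL/A = (2.72×10^-8)(1841)/(8.9920e-05) = 0.557 Ω
R(213 °C) = 0.557 × (1 + 0.0036×193) = 0.944 Ω

0.944 Ω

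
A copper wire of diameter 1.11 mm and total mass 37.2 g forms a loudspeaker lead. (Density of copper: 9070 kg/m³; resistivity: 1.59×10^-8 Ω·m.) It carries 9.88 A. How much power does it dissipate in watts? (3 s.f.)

A = π(d/2)² = π(5.5500e-04 m)² = 9.6769e-07 m²
L = m/(density·A) = 0.0372/(9070×9.6769e-07) = 4.238 m
R = ρL/A = (1.59×10^-8)(4.238)/(9.6769e-07) = 0.06964 Ω
P = I²R = (9.88)² × 0.06964 = 6.80 W

6.80 W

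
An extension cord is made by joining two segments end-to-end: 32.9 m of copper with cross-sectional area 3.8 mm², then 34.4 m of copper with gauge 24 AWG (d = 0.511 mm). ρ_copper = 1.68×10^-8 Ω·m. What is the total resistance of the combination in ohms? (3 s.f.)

2.96 Ω

Segment 1: A = 3.8 mm² = 3.800e-06 m²
R₁ = ρL/A = (1.68×10^-8)(32.9)/(3.800e-06) = 0.1455 Ω
Segment 2: A = π(0.511/2 mm)² = π(2.5550e-04 m)² = 2.051e-07 m²
R₂ = (1.68×10^-8)(34.4)/(2.051e-07) = 2.818 Ω
R = R₁ + R₂ = 2.96 Ω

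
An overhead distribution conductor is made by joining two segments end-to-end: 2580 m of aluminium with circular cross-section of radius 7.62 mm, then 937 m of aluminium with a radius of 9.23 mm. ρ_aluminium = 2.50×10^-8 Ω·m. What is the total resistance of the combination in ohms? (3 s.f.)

Segment 1: A = πr² = π(7.6200e-03 m)² = 1.824e-04 m²
R₁ = ρL/A = (2.50×10^-8)(2580)/(1.824e-04) = 0.3536 Ω
Segment 2: A = πr² = π(9.2300e-03 m)² = 2.676e-04 m²
R₂ = (2.50×10^-8)(937)/(2.676e-04) = 0.08752 Ω
R = R₁ + R₂ = 0.441 Ω

0.441 Ω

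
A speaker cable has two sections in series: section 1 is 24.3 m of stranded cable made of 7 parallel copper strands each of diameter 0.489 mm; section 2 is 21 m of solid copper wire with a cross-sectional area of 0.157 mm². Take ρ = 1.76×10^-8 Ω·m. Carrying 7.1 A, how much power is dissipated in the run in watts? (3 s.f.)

Section 1: A_strand = π(2.4450e-04)² = 1.878e-07 m²; R₁ = ρL/(N·A_s) = (1.76×10^-8)(24.3)/(7×1.878e-07) = 0.3253 Ω
Section 2: A = 0.157 mm² = 1.570e-07 m²
R₂ = (1.76×10^-8)(21)/(1.570e-07) = 2.354 Ω
R = R₁ + R₂ = 2.679 Ω
P = I²R = (7.1)² × 2.679 = 135 W

135 W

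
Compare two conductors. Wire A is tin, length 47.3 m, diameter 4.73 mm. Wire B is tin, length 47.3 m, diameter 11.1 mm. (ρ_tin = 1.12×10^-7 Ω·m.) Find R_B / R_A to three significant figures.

0.182

R ∝ ρL/d², so R_B/R_A = (d_A/d_B)²
= (4.73/11.1)² = 0.182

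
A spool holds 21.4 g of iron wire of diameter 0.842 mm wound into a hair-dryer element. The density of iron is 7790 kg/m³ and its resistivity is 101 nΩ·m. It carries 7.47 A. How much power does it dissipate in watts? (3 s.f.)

49.9 W

ρ = 101 nΩ·m = 1.01×10^-7 Ω·m
A = π(d/2)² = π(4.2100e-04 m)² = 5.5682e-07 m²
L = m/(density·A) = 0.0214/(7790×5.5682e-07) = 4.934 m
R = ρL/A = (1.01×10^-7)(4.934)/(5.5682e-07) = 0.8949 Ω
P = I²R = (7.47)² × 0.8949 = 49.9 W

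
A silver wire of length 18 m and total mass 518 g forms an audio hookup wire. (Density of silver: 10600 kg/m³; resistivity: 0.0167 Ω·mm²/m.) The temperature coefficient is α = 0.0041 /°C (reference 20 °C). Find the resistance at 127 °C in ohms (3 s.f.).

0.159 Ω

ρ = 0.0167 Ω·mm²/m = 1.67×10^-8 Ω·m
A = m/(density·L) = 0.518/(10600×18) = 2.7149e-06 m²
R = ρL/A = (1.67×10^-8)(18)/(2.7149e-06) = 0.1107 Ω
R(127 °C) = 0.1107 × (1 + 0.0041×107) = 0.159 Ω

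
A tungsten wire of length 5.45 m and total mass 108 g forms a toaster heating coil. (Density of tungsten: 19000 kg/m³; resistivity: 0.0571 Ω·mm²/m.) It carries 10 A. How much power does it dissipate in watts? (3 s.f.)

ρ = 0.0571 Ω·mm²/m = 5.71×10^-8 Ω·m
A = m/(density·L) = 0.108/(19000×5.45) = 1.0430e-06 m²
R = ρL/A = (5.71×10^-8)(5.45)/(1.0430e-06) = 0.2984 Ω
P = I²R = (10)² × 0.2984 = 29.8 W

29.8 W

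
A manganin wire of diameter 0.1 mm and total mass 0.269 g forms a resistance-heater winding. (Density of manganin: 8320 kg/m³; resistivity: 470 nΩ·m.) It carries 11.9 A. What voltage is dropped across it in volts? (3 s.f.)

ρ = 470 nΩ·m = 4.70×10^-7 Ω·m
A = π(d/2)² = π(5.0000e-05 m)² = 7.8540e-09 m²
L = m/(density·A) = 2.690×10^-4/(8320×7.8540e-09) = 4.117 m
R = ρL/A = (4.70×10^-7)(4.117)/(7.8540e-09) = 246.3 Ω
V = IR = 11.9 × 246.3 = 2930 V

2930 V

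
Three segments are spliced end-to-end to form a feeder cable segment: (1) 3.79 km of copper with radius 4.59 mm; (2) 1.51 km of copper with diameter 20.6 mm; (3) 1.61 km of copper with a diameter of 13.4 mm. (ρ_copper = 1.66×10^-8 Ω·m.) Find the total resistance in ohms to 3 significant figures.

1.22 Ω

Seg 1: A = πr² = π(4.5900e-03 m)² = 6.619e-05 m²
R_1 = (1.66×10^-8)(3790)/(6.619e-05) = 0.9505 Ω
Seg 2: A = π(d/2)² = π(1.0300e-02 m)² = 3.333e-04 m²
R_2 = (1.66×10^-8)(1510)/(3.333e-04) = 0.07521 Ω
Seg 3: A = π(d/2)² = π(6.7000e-03 m)² = 1.410e-04 m²
R_3 = (1.66×10^-8)(1610)/(1.410e-04) = 0.1895 Ω
R_total = R_1 + R_2 + R_3 = 1.22 Ω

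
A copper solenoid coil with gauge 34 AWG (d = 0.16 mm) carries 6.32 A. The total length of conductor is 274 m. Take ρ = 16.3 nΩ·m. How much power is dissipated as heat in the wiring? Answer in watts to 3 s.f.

8870 W

ρ = 16.3 nΩ·m = 1.63×10^-8 Ω·m
A = π(0.16/2 mm)² = π(8.0000e-05 m)² = 2.011e-08 m²
R = ρL/A = (1.63×10^-8)(274)/(2.011e-08) = 222.1 Ω
P = I²R = (6.32)² × 222.1 = 8870 W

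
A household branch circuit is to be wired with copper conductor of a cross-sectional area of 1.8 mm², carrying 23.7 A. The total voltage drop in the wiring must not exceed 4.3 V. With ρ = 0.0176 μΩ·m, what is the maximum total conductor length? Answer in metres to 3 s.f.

18.6 m

ρ = 0.0176 μΩ·m = 1.76×10^-8 Ω·m
A = 1.8 mm² = 1.800e-06 m²
L_max = V_max·A/(1·ρI) = (4.3)(1.800e-06)/(1.76×10^-8×23.7) = 18.6 m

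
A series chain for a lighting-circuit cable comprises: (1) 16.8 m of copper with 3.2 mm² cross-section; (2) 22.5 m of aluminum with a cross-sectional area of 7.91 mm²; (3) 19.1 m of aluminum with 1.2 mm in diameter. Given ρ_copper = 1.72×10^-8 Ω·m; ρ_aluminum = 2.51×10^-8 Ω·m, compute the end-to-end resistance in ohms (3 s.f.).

0.586 Ω

Seg 1: A = 3.2 mm² = 3.200e-06 m²
R_1 = (1.72×10^-8)(16.8)/(3.200e-06) = 0.0903 Ω
Seg 2: A = 7.91 mm² = 7.910e-06 m²
R_2 = (2.51×10^-8)(22.5)/(7.910e-06) = 0.0714 Ω
Seg 3: A = π(d/2)² = π(6.0000e-04 m)² = 1.131e-06 m²
R_3 = (2.51×10^-8)(19.1)/(1.131e-06) = 0.4239 Ω
R_total = R_1 + R_2 + R_3 = 0.586 Ω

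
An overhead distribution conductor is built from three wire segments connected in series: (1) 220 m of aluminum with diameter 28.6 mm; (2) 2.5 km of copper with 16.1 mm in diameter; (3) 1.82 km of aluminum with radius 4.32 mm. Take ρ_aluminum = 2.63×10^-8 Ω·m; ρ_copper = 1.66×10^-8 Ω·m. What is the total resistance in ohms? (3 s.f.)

1.03 Ω

Seg 1: A = π(d/2)² = π(1.4300e-02 m)² = 6.424e-04 m²
R_1 = (2.63×10^-8)(220)/(6.424e-04) = 0.009007 Ω
Seg 2: A = π(d/2)² = π(8.0500e-03 m)² = 2.036e-04 m²
R_2 = (1.66×10^-8)(2500)/(2.036e-04) = 0.2038 Ω
Seg 3: A = πr² = π(4.3200e-03 m)² = 5.863e-05 m²
R_3 = (2.63×10^-8)(1820)/(5.863e-05) = 0.8164 Ω
R_total = R_1 + R_2 + R_3 = 1.03 Ω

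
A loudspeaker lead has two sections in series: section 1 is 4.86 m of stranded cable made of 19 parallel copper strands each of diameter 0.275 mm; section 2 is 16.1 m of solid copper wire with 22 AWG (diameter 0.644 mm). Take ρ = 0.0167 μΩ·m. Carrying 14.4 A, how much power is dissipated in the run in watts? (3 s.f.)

186 W

ρ = 0.0167 μΩ·m = 1.67×10^-8 Ω·m
Section 1: A_strand = π(1.3750e-04)² = 5.940e-08 m²; R₁ = ρL/(N·A_s) = (1.67×10^-8)(4.86)/(19×5.940e-08) = 0.07192 Ω
Section 2: A = π(0.644/2 mm)² = π(3.2200e-04 m)² = 3.257e-07 m²
R₂ = (1.67×10^-8)(16.1)/(3.257e-07) = 0.8254 Ω
R = R₁ + R₂ = 0.8973 Ω
P = I²R = (14.4)² × 0.8973 = 186 W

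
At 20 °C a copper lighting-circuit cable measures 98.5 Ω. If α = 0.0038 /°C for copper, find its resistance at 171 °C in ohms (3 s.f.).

ΔT = 171 − 20 = 151 °C
R = R₀(1 + αΔT) = 98.5 × (1 + 0.0038×151) = 98.5 × 1.574 = 155 Ω

155 Ω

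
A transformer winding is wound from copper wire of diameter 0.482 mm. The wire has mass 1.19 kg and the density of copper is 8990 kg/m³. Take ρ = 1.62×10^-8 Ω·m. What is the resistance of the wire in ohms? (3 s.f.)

A = π(d/2)² = π(2.4100e-04 m)² = 1.8247e-07 m²
L = m/(density·A) = 1.19/(8990×1.8247e-07) = 725.4 m
R = ρL/A = (1.62×10^-8)(725.4)/(1.8247e-07) = 64.4 Ω

64.4 Ω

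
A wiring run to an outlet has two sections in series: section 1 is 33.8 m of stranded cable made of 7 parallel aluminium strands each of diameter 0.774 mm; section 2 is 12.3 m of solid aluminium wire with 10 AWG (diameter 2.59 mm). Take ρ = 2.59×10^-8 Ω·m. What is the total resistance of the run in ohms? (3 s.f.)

0.326 Ω

Section 1: A_strand = π(3.8700e-04)² = 4.705e-07 m²; R₁ = ρL/(N·A_s) = (2.59×10^-8)(33.8)/(7×4.705e-07) = 0.2658 Ω
Section 2: A = π(2.59/2 mm)² = π(1.2950e-03 m)² = 5.269e-06 m²
R₂ = (2.59×10^-8)(12.3)/(5.269e-06) = 0.06047 Ω
R = R₁ + R₂ = 0.326 Ω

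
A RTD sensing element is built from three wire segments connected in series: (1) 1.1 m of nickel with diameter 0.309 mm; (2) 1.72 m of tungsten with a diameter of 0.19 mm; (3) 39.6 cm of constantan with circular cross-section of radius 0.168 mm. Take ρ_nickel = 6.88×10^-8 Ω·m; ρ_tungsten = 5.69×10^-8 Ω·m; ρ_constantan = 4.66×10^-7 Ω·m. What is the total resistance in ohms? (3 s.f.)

Seg 1: A = π(d/2)² = π(1.5450e-04 m)² = 7.499e-08 m²
R_1 = (6.88×10^-8)(1.1)/(7.499e-08) = 1.009 Ω
Seg 2: A = π(d/2)² = π(9.5000e-05 m)² = 2.835e-08 m²
R_2 = (5.69×10^-8)(1.72)/(2.835e-08) = 3.452 Ω
Seg 3: A = πr² = π(1.6800e-04 m)² = 8.867e-08 m²
R_3 = (4.66×10^-7)(0.396)/(8.867e-08) = 2.081 Ω
R_total = R_1 + R_2 + R_3 = 6.54 Ω

6.54 Ω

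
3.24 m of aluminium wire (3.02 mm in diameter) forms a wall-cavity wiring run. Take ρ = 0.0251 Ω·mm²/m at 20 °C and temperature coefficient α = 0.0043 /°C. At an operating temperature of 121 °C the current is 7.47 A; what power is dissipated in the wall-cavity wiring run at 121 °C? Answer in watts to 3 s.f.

ρ = 0.0251 Ω·mm²/m = 2.51×10^-8 Ω·m
A = π(d/2)² = π(1.5100e-03 m)² = 7.163e-06 m²
R₍20₎ = ρL/A = (2.51×10^-8)(3.24)/(7.163e-06) = 0.01135 Ω
R₍121₎ = R₍20₎(1 + αΔT) = 0.01135 × (1 + 0.0043×101) = 0.01628 Ω
P = I²R = (7.47)² × 0.01628 = 0.909 W

0.909 W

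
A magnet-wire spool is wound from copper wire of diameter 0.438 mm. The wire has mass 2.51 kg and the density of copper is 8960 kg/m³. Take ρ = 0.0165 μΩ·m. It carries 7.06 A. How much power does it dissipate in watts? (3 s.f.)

ρ = 0.0165 μΩ·m = 1.65×10^-8 Ω·m
A = π(d/2)² = π(2.1900e-04 m)² = 1.5067e-07 m²
L = m/(density·A) = 2.51/(8960×1.5067e-07) = 1859 m
R = ρL/A = (1.65×10^-8)(1859)/(1.5067e-07) = 203.6 Ω
P = I²R = (7.06)² × 203.6 = 10100 W

10100 W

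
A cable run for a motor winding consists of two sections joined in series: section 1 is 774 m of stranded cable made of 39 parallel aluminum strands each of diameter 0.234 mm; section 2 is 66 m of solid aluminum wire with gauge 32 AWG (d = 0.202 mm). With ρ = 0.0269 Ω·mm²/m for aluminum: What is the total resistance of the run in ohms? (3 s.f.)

ρ = 0.0269 Ω·mm²/m = 2.69×10^-8 Ω·m
Section 1: A_strand = π(1.1700e-04)² = 4.301e-08 m²; R₁ = ρL/(N·A_s) = (2.69×10^-8)(774)/(39×4.301e-08) = 12.41 Ω
Section 2: A = π(0.202/2 mm)² = π(1.0100e-04 m)² = 3.205e-08 m²
R₂ = (2.69×10^-8)(66)/(3.205e-08) = 55.4 Ω
R = R₁ + R₂ = 67.8 Ω

67.8 Ω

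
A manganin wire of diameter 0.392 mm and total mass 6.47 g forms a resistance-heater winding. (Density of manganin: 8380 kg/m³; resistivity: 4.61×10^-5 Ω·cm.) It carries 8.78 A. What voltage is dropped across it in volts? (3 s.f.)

215 V

ρ = 4.61×10^-5 Ω·cm = 4.61×10^-7 Ω·m
A = π(d/2)² = π(1.9600e-04 m)² = 1.2069e-07 m²
L = m/(density·A) = 0.00647/(8380×1.2069e-07) = 6.397 m
R = ρL/A = (4.61×10^-7)(6.397)/(1.2069e-07) = 24.44 Ω
V = IR = 8.78 × 24.44 = 215 V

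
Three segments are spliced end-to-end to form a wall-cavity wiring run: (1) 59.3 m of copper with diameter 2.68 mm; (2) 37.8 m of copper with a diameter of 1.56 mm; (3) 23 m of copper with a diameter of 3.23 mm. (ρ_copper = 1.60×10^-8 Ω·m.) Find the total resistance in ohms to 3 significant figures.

Seg 1: A = π(d/2)² = π(1.3400e-03 m)² = 5.641e-06 m²
R_1 = (1.60×10^-8)(59.3)/(5.641e-06) = 0.1682 Ω
Seg 2: A = π(d/2)² = π(7.8000e-04 m)² = 1.911e-06 m²
R_2 = (1.60×10^-8)(37.8)/(1.911e-06) = 0.3164 Ω
Seg 3: A = π(d/2)² = π(1.6150e-03 m)² = 8.194e-06 m²
R_3 = (1.60×10^-8)(23)/(8.194e-06) = 0.04491 Ω
R_total = R_1 + R_2 + R_3 = 0.530 Ω

0.530 Ω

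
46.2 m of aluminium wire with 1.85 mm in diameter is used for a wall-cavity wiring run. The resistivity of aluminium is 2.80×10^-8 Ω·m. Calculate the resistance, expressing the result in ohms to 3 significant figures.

A = π(d/2)² = π(9.2500e-04 m)² = 2.688e-06 m²
R = ρL/A = (2.80×10^-8)(46.2 m)/(2.688e-06 m²) = 0.481 Ω

0.481 Ω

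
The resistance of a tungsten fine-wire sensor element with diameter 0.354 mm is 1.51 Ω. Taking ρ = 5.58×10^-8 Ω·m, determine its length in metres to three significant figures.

2.66 m

A = π(d/2)² = π(1.7700e-04 m)² = 9.842e-08 m²
L = RA/ρ = (1.51)(9.842e-08)/(5.58×10^-8) = 2.66 m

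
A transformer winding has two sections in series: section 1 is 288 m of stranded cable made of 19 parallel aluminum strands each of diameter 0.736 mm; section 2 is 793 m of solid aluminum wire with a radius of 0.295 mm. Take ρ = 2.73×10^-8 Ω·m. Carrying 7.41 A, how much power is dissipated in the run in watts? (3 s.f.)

Section 1: A_strand = π(3.6800e-04)² = 4.254e-07 m²; R₁ = ρL/(N·A_s) = (2.73×10^-8)(288)/(19×4.254e-07) = 0.9726 Ω
Section 2: A = πr² = π(2.9500e-04 m)² = 2.734e-07 m²
R₂ = (2.73×10^-8)(793)/(2.734e-07) = 79.18 Ω
R = R₁ + R₂ = 80.16 Ω
P = I²R = (7.41)² × 80.16 = 4400 W

4400 W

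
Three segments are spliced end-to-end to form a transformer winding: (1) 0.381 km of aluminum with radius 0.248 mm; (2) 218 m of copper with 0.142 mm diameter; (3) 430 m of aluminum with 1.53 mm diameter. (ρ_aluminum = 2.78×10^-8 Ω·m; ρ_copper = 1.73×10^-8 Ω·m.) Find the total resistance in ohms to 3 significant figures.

299 Ω

Seg 1: A = πr² = π(2.4800e-04 m)² = 1.932e-07 m²
R_1 = (2.78×10^-8)(381)/(1.932e-07) = 54.82 Ω
Seg 2: A = π(d/2)² = π(7.1000e-05 m)² = 1.584e-08 m²
R_2 = (1.73×10^-8)(218)/(1.584e-08) = 238.1 Ω
Seg 3: A = π(d/2)² = π(7.6500e-04 m)² = 1.839e-06 m²
R_3 = (2.78×10^-8)(430)/(1.839e-06) = 6.502 Ω
R_total = R_1 + R_2 + R_3 = 299 Ω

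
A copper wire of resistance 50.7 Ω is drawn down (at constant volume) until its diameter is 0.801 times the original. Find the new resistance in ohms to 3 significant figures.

Volume constant ⇒ L' = L/r² with r = 0.801. R' = ρL'/A' = ρ(L/r²)/(πr²d₀²/4) = R/r⁴.
R' = 2.429 × 50.7 = 123 Ω

123 Ω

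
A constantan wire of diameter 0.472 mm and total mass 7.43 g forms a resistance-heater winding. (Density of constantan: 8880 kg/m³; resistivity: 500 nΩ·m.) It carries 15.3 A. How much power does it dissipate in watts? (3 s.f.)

3200 W

ρ = 500 nΩ·m = 5.00×10^-7 Ω·m
A = π(d/2)² = π(2.3600e-04 m)² = 1.7497e-07 m²
L = m/(density·A) = 0.00743/(8880×1.7497e-07) = 4.782 m
R = ρL/A = (5.00×10^-7)(4.782)/(1.7497e-07) = 13.66 Ω
P = I²R = (15.3)² × 13.66 = 3200 W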